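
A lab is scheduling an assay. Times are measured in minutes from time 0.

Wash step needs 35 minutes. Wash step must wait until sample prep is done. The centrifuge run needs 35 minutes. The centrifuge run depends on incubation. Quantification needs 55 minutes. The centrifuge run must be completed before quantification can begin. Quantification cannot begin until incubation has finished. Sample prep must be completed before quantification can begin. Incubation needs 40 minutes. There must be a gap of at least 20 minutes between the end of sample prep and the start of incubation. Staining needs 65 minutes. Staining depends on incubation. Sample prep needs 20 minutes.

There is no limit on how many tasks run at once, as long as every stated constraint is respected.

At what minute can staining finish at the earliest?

145

Sample prep can start immediately at minute 0; it finishes at minute 20.
Incubation cannot begin until sample prep (finishes minute 20, plus 20-minute gap → minute 40). It runs from minute 40 to 40 + 40 = minute 80.
Staining waits on incubation (finishes minute 80), so it starts at minute 80 and finishes at 80 + 65 = minute 145.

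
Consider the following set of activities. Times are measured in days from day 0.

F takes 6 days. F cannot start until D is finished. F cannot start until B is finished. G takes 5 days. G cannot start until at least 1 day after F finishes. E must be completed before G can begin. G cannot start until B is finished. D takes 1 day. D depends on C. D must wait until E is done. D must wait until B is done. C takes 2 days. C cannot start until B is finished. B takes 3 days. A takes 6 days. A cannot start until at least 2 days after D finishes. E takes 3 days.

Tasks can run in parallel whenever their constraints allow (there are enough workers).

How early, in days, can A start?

E can start immediately at day 0; it finishes at day 3.
Nothing blocks B, so it runs from day 0 to day 3.
After B (finishes day 3), C can start at day 3 and finishes at day 5.
D has to wait for C (finishes day 5); E (finishes day 3); B (finishes day 3). The latest of these is day 5, so D runs day 5 to 5 + 1 = day 6.
A waits on D (finishes day 6, plus 2-day gap → day 8), so the earliest it can start is day 8.

8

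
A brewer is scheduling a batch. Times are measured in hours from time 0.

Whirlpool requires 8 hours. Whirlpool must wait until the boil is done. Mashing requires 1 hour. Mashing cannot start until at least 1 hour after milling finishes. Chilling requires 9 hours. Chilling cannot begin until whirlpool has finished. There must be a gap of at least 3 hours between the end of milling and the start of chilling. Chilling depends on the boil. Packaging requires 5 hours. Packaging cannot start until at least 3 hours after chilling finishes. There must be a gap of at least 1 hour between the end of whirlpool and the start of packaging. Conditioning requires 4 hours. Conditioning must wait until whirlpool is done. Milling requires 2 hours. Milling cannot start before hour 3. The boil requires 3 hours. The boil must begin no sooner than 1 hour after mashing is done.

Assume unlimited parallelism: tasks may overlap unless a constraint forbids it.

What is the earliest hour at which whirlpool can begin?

Milling waits on its own release at hour 3, so it starts at hour 3 and finishes at 3 + 2 = hour 5.
Mashing waits on milling (finishes hour 5, plus 1-hour gap → hour 6), so it starts at hour 6 and finishes at 6 + 1 = hour 7.
After mashing (finishes hour 7, plus 1-hour gap → hour 8), the boil can start at hour 8 and finishes at hour 11.
Whirlpool waits on the boil (finishes hour 11), so the earliest it can start is hour 11.

11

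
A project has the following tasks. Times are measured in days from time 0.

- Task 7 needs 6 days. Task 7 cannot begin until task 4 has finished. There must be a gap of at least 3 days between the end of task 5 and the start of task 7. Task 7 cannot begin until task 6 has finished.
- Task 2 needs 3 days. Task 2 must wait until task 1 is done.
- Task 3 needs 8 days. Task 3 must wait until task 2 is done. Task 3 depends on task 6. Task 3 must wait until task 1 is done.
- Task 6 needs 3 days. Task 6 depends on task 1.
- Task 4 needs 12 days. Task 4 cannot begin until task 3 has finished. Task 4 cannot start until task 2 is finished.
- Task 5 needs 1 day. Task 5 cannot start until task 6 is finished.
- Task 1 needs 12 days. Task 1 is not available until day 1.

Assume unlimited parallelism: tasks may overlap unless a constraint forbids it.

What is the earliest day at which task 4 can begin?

24

Task 1 cannot begin until its own release at day 1. It runs from day 1 to 1 + 12 = day 13.
Task 6 cannot begin until task 1 (finishes day 13). It runs from day 13 to 13 + 3 = day 16.
After task 1 (finishes day 13), task 2 can start at day 13 and finishes at day 16.
For task 3: task 2 (finishes day 16); task 6 (finishes day 16); task 1 (finishes day 13). Taking the maximum gives a start of day 16, and it finishes at 16 + 8 = day 24.
Task 4 waits on task 3 (finishes day 24); task 2 (finishes day 16). The latest of these is day 24, which is the earliest task 4 can start.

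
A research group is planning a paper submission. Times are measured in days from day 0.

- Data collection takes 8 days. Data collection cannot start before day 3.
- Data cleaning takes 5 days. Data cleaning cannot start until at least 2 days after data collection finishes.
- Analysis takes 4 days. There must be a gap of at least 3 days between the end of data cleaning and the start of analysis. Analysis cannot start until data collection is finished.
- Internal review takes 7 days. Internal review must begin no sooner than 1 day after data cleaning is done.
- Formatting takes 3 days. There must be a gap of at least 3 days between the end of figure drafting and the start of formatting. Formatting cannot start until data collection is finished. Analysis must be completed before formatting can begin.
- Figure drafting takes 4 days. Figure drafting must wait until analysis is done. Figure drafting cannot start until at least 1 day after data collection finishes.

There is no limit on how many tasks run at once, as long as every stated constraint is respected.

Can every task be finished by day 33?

Data collection cannot begin until its own release at day 3. It runs from day 3 to 3 + 8 = day 11.
Data cleaning cannot begin until data collection (finishes day 11, plus 2-day gap → day 13). It runs from day 13 to 13 + 5 = day 18.
After data cleaning (finishes day 18, plus 1-day gap → day 19), internal review can start at day 19 and finishes at day 26.
Analysis cannot start until data cleaning (finishes day 18, plus 3-day gap → day 21); data collection (finishes day 11). The controlling bound is day 21, so analysis finishes at 21 + 4 = day 25.
Figure drafting cannot start until analysis (finishes day 25); data collection (finishes day 11, plus 1-day gap → day 12). The controlling bound is day 25, so figure drafting finishes at 25 + 4 = day 29.
For formatting: figure drafting (finishes day 29, plus 3-day gap → day 32); data collection (finishes day 11); analysis (finishes day 25). Taking the maximum gives a start of day 32, and it finishes at 32 + 3 = day 35.
The earliest everything can be done is day 35, which is after the deadline of 33, so it is not possible.

No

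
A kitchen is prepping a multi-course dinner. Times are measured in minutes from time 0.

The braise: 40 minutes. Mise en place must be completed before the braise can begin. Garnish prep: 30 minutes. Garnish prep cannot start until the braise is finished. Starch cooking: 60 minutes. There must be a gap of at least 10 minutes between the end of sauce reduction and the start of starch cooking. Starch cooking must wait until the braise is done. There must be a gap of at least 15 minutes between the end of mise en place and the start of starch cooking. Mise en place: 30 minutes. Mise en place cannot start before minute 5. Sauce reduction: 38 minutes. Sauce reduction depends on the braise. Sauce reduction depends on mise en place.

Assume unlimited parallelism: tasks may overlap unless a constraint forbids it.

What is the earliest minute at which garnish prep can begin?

75

After its own release at minute 5, mise en place can start at minute 5 and finishes at minute 35.
The braise waits on mise en place (finishes minute 35), so it starts at minute 35 and finishes at 35 + 40 = minute 75.
Garnish prep waits on the braise (finishes minute 75), so the earliest it can start is minute 75.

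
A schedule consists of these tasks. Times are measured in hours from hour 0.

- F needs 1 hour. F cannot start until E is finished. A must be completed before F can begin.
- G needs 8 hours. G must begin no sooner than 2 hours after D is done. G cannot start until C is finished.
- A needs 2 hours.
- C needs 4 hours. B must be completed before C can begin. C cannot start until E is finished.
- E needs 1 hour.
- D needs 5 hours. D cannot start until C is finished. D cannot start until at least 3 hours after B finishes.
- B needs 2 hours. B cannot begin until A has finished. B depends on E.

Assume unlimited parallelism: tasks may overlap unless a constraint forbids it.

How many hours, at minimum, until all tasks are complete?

23

E has no prerequisites, so it starts at hour 0 and finishes at hour 1.
Nothing blocks A, so it runs from hour 0 to hour 2.
F needs all of E (finishes hour 1); A (finishes hour 2). That puts its earliest start at hour 2; it finishes at 2 + 1 = hour 3.
B has to wait for A (finishes hour 2); E (finishes hour 1). The latest of these is hour 2, so B runs hour 2 to 2 + 2 = hour 4.
C has to wait for B (finishes hour 4); E (finishes hour 1). The latest of these is hour 4, so C runs hour 4 to 4 + 4 = hour 8.
D has to wait for C (finishes hour 8); B (finishes hour 4, plus 3-hour gap → hour 7). The latest of these is hour 8, so D runs hour 8 to 8 + 5 = hour 13.
G needs all of D (finishes hour 13, plus 2-hour gap → hour 15); C (finishes hour 8). That puts its earliest start at hour 15; it finishes at 15 + 8 = hour 23.
All tasks are finished once the last one completes. Finish times: A at 2, B at 4, C at 8, D at 13, E at 1, F at 3, G at 23. The latest is hour 23.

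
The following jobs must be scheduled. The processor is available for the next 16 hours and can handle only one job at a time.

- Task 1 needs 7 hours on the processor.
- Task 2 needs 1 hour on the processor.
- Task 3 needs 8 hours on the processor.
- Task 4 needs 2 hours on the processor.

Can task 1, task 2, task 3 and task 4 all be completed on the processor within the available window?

No

Running back to back, the jobs need 7 + 1 + 8 + 2 = 18 hours on the processor.
Since 18 > 16, they cannot all fit.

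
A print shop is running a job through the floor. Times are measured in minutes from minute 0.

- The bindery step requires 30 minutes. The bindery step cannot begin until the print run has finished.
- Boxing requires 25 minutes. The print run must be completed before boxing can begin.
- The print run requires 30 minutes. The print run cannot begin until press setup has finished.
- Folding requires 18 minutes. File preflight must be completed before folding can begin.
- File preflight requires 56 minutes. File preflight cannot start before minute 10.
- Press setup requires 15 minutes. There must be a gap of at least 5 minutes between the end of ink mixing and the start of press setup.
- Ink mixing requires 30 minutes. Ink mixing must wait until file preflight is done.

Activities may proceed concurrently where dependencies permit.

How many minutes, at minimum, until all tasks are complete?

File preflight waits on its own release at minute 10, so it starts at minute 10 and finishes at 10 + 56 = minute 66.
Folding cannot begin until file preflight (finishes minute 66). It runs from minute 66 to 66 + 18 = minute 84.
After file preflight (finishes minute 66), ink mixing can start at minute 66 and finishes at minute 96.
Press setup cannot begin until ink mixing (finishes minute 96, plus 5-minute gap → minute 101). It runs from minute 101 to 101 + 15 = minute 116.
After press setup (finishes minute 116), the print run can start at minute 116 and finishes at minute 146.
Boxing cannot begin until the print run (finishes minute 146). It runs from minute 146 to 146 + 25 = minute 171.
The bindery step cannot begin until the print run (finishes minute 146). It runs from minute 146 to 146 + 30 = minute 176.
All tasks are finished once the last one completes. Finish times: File preflight at 66, Ink mixing at 96, Press setup at 116, The print run at 146, Folding at 84, The bindery step at 176, Boxing at 171. The latest is minute 176.

176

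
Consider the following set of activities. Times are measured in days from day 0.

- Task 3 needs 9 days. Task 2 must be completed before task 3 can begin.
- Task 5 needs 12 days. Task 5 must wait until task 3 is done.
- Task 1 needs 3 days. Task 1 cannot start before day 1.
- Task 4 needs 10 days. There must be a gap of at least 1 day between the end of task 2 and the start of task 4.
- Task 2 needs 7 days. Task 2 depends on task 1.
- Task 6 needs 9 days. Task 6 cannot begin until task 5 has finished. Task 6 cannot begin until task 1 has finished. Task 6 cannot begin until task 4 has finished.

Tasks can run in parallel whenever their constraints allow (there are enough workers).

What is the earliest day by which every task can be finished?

After its own release at day 1, task 1 can start at day 1 and finishes at day 4.
After task 1 (finishes day 4), task 2 can start at day 4 and finishes at day 11.
Task 4 waits on task 2 (finishes day 11, plus 1-day gap → day 12), so it starts at day 12 and finishes at 12 + 10 = day 22.
Task 3 cannot begin until task 2 (finishes day 11). It runs from day 11 to 11 + 9 = day 20.
Task 5 cannot begin until task 3 (finishes day 20). It runs from day 20 to 20 + 12 = day 32.
Task 6 needs all of task 5 (finishes day 32); task 1 (finishes day 4); task 4 (finishes day 22). That puts its earliest start at day 32; it finishes at 32 + 9 = day 41.
All tasks are finished once the last one completes. Finish times: Task 1 at 4, Task 2 at 11, Task 3 at 20, Task 4 at 22, Task 5 at 32, Task 6 at 41. The latest is day 41.

41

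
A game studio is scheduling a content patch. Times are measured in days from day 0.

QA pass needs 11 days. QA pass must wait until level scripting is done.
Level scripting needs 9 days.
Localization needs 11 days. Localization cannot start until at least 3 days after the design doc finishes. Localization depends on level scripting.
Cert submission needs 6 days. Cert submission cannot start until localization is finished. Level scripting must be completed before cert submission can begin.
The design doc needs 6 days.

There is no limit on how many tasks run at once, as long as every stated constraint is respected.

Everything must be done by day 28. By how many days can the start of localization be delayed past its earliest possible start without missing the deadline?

2

Level scripting has no prerequisites, so it starts at day 0 and finishes at day 9.
The design doc can start immediately at day 0; it finishes at day 6.
Localization cannot start until the design doc (finishes day 6, plus 3-day gap → day 9); level scripting (finishes day 9). The controlling bound is day 9, so localization finishes at 9 + 11 = day 20.

Working backward from the deadline:
Cert submission must finish by day 28; it takes 6 days, so it must start by 28 − 6 = day 22.
Localization feeds into cert submission (must start by day 22); so localization must finish by day 22 and therefore start by day 11.
So localization can start as early as day 9 and as late as day 11, giving 11 − 9 = 2 days of slack.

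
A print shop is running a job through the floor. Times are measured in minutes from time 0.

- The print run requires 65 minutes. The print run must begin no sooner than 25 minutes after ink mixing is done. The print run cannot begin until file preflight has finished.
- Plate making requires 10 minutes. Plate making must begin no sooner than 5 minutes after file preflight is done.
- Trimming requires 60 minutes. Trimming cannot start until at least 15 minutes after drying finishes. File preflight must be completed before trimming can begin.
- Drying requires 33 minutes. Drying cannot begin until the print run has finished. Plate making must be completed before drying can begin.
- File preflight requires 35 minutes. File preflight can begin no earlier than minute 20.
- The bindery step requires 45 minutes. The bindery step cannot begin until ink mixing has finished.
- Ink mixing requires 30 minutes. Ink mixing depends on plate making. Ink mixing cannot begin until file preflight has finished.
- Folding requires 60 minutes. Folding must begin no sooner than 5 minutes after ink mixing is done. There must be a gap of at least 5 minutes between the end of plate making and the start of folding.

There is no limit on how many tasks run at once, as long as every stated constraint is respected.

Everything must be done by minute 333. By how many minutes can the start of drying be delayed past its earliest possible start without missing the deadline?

File preflight waits on its own release at minute 20, so it starts at minute 20 and finishes at 20 + 35 = minute 55.
Plate making waits on file preflight (finishes minute 55, plus 5-minute gap → minute 60), so it starts at minute 60 and finishes at 60 + 10 = minute 70.
Ink mixing needs all of plate making (finishes minute 70); file preflight (finishes minute 55). That puts its earliest start at minute 70; it finishes at 70 + 30 = minute 100.
The print run needs all of ink mixing (finishes minute 100, plus 25-minute gap → minute 125); file preflight (finishes minute 55). That puts its earliest start at minute 125; it finishes at 125 + 65 = minute 190.
For drying: the print run (finishes minute 190); plate making (finishes minute 70). Taking the maximum gives a start of minute 190, and it finishes at 190 + 33 = minute 223.

Working backward from the deadline:
Trimming has no dependents, so it just needs to finish by minute 333. Starting by 333 − 60 = minute 273 achieves that.
Since trimming (must start by minute 273, minus 15-minute gap → minute 258) depends on it, drying must finish by minute 258. Backing off its 33-minute duration gives a latest start of minute 225.
So drying can start as early as minute 190 and as late as minute 225, giving 225 − 190 = 35 minutes of slack.

35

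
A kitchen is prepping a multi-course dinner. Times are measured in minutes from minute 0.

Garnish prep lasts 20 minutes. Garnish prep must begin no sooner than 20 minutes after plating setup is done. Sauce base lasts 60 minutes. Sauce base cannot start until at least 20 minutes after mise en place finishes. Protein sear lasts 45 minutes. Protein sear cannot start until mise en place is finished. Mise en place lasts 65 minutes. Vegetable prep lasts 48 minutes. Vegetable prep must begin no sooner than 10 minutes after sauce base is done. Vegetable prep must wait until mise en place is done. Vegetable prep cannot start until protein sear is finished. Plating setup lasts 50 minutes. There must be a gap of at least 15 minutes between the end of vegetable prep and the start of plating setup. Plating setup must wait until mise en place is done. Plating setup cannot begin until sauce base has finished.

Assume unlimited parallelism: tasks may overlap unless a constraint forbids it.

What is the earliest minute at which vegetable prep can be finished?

Mise en place has no prerequisites, so it starts at minute 0 and finishes at minute 65.
Protein sear waits on mise en place (finishes minute 65), so it starts at minute 65 and finishes at 65 + 45 = minute 110.
Sauce base cannot begin until mise en place (finishes minute 65, plus 20-minute gap → minute 85). It runs from minute 85 to 85 + 60 = minute 145.
Vegetable prep cannot start until sauce base (finishes minute 145, plus 10-minute gap → minute 155); mise en place (finishes minute 65); protein sear (finishes minute 110). The controlling bound is minute 155, so vegetable prep finishes at 155 + 48 = minute 203.

203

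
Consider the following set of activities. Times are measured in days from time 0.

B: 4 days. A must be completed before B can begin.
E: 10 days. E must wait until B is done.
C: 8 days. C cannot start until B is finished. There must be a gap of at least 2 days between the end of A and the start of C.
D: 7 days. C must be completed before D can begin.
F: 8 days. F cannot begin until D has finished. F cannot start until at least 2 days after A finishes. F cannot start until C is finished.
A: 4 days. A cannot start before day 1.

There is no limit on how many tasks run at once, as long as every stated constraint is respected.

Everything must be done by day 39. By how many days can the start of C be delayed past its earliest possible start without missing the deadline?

After its own release at day 1, A can start at day 1 and finishes at day 5.
B cannot begin until A (finishes day 5). It runs from day 5 to 5 + 4 = day 9.
C cannot start until B (finishes day 9); A (finishes day 5, plus 2-day gap → day 7). The controlling bound is day 9, so C finishes at 9 + 8 = day 17.

Working backward from the deadline:
F has no dependents, so it just needs to finish by day 39. Starting by 39 − 8 = day 31 achieves that.
D has to be done before F (must start by day 31). That means finishing by day 31, i.e. starting by 31 − 7 = day 24.
C has several dependents: D (must start by day 24); F (must start by day 31). The earliest of those limits is day 24, so C must start by 24 − 8 = day 16.
So C can start as early as day 9 and as late as day 16, giving 16 − 9 = 7 days of slack.

7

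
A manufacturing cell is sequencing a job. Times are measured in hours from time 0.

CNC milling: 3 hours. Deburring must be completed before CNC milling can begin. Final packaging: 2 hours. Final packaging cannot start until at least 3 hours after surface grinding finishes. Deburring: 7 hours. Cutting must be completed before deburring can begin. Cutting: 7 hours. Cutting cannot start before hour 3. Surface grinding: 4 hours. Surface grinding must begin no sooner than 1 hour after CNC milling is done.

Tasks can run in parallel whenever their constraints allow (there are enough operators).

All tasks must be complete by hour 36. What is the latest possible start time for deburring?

16

Final packaging must finish by hour 36; it takes 2 hours, so it must start by 36 − 2 = hour 34.
Surface grinding has to be done before final packaging (must start by hour 34, minus 3-hour gap → hour 31). That means finishing by hour 31, i.e. starting by 31 − 4 = hour 27.
CNC milling has to be done before surface grinding (must start by hour 27, minus 1-hour gap → hour 26). That means finishing by hour 26, i.e. starting by 26 − 3 = hour 23.
Deburring has to be done before CNC milling (must start by hour 23). That means finishing by hour 23, i.e. starting by 23 − 7 = hour 16.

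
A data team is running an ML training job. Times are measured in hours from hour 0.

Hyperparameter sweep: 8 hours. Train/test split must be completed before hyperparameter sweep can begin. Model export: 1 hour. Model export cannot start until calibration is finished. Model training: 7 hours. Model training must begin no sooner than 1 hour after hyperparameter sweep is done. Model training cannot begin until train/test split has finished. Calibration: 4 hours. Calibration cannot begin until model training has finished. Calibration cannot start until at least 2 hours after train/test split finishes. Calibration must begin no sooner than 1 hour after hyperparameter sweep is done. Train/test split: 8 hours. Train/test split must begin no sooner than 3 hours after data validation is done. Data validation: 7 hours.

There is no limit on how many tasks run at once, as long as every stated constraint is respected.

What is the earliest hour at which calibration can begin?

Nothing blocks data validation, so it runs from hour 0 to hour 7.
Train/test split waits on data validation (finishes hour 7, plus 3-hour gap → hour 10), so it starts at hour 10 and finishes at 10 + 8 = hour 18.
Hyperparameter sweep cannot begin until train/test split (finishes hour 18). It runs from hour 18 to 18 + 8 = hour 26.
Model training has to wait for hyperparameter sweep (finishes hour 26, plus 1-hour gap → hour 27); train/test split (finishes hour 18). The latest of these is hour 27, so model training runs hour 27 to 27 + 7 = hour 34.
Calibration waits on model training (finishes hour 34); train/test split (finishes hour 18, plus 2-hour gap → hour 20); hyperparameter sweep (finishes hour 26, plus 1-hour gap → hour 27). The latest of these is hour 34, which is the earliest calibration can start.

34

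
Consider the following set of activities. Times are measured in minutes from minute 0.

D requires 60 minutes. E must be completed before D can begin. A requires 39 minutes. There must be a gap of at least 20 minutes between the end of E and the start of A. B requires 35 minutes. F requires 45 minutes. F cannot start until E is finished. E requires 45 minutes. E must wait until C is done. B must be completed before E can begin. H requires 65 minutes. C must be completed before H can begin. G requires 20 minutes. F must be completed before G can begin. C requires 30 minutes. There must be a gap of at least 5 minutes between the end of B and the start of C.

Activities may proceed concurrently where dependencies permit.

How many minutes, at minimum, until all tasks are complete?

Nothing blocks B, so it runs from minute 0 to minute 35.
After B (finishes minute 35, plus 5-minute gap → minute 40), C can start at minute 40 and finishes at minute 70.
After C (finishes minute 70), H can start at minute 70 and finishes at minute 135.
E has to wait for C (finishes minute 70); B (finishes minute 35). The latest of these is minute 70, so E runs minute 70 to 70 + 45 = minute 115.
F cannot begin until E (finishes minute 115). It runs from minute 115 to 115 + 45 = minute 160.
After F (finishes minute 160), G can start at minute 160 and finishes at minute 180.
D cannot begin until E (finishes minute 115). It runs from minute 115 to 115 + 60 = minute 175.
After E (finishes minute 115, plus 20-minute gap → minute 135), A can start at minute 135 and finishes at minute 174.
All tasks are finished once the last one completes. Finish times: A at 174, B at 35, C at 70, D at 175, E at 115, F at 160, G at 180, H at 135. The latest is minute 180.

180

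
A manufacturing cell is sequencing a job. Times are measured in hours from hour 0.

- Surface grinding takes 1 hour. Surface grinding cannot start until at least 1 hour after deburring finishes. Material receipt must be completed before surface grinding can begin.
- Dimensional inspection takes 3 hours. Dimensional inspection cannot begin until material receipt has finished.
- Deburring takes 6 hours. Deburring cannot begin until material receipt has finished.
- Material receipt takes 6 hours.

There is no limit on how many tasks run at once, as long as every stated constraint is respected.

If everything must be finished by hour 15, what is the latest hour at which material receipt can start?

1

Surface grinding must finish by hour 15; it takes 1 hour, so it must start by 15 − 1 = hour 14.
Deburring feeds into surface grinding (must start by hour 14, minus 1-hour gap → hour 13); so deburring must finish by hour 13 and therefore start by hour 7.
To finish by hour 15, dimensional inspection (duration 3) must start no later than hour 12.
Material receipt has several dependents: deburring (must start by hour 7); surface grinding (must start by hour 14); dimensional inspection (must start by hour 12). The earliest of those limits is hour 7, so material receipt must start by 7 − 6 = hour 1.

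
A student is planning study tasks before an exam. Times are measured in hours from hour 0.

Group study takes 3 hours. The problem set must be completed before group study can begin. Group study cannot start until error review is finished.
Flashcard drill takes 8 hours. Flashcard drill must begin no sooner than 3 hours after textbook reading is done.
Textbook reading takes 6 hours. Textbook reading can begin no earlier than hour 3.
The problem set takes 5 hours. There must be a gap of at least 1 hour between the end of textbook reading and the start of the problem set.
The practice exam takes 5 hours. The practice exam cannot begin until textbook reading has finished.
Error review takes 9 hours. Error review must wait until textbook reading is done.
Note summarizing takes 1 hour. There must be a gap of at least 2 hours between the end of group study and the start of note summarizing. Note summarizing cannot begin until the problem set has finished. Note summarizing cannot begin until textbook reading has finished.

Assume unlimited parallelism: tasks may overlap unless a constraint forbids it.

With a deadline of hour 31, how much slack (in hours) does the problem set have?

After its own release at hour 3, textbook reading can start at hour 3 and finishes at hour 9.
The problem set waits on textbook reading (finishes hour 9, plus 1-hour gap → hour 10), so it starts at hour 10 and finishes at 10 + 5 = hour 15.

Working backward from the deadline:
Note summarizing must finish by hour 31; it takes 1 hour, so it must start by 31 − 1 = hour 30.
Group study must finish before note summarizing (must start by hour 30, minus 2-hour gap → hour 28). With a 3-hour duration, group study must start by 28 − 3 = hour 25.
The problem set feeds group study (must start by hour 25); note summarizing (must start by hour 30). Taking the minimum, the problem set must finish by hour 25 and start by 25 − 5 = hour 20.
So the problem set can start as early as hour 10 and as late as hour 20, giving 20 − 10 = 10 hours of slack.

10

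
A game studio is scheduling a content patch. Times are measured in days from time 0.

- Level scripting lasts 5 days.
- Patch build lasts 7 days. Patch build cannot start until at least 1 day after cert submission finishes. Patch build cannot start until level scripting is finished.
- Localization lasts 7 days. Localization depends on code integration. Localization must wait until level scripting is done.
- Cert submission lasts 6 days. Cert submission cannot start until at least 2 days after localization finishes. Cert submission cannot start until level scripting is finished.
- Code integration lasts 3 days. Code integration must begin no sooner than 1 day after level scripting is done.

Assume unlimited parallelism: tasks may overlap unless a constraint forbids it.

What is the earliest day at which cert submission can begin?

Level scripting can start immediately at day 0; it finishes at day 5.
Code integration waits on level scripting (finishes day 5, plus 1-day gap → day 6), so it starts at day 6 and finishes at 6 + 3 = day 9.
Localization needs all of code integration (finishes day 9); level scripting (finishes day 5). That puts its earliest start at day 9; it finishes at 9 + 7 = day 16.
Cert submission waits on localization (finishes day 16, plus 2-day gap → day 18); level scripting (finishes day 5). The latest of these is day 18, which is the earliest cert submission can start.

18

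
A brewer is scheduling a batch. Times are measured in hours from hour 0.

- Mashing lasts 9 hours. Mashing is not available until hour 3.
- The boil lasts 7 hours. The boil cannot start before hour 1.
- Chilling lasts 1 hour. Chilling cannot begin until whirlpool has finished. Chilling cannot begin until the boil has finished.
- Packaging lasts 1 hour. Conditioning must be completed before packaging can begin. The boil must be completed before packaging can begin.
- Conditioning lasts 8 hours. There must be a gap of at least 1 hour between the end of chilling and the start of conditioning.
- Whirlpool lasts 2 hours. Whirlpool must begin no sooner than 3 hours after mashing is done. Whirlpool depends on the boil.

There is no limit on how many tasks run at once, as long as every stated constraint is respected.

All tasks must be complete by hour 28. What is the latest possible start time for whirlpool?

15

Packaging has no dependents, so it just needs to finish by hour 28. Starting by 28 − 1 = hour 27 achieves that.
Since packaging (must start by hour 27) depends on it, conditioning must finish by hour 27. Backing off its 8-hour duration gives a latest start of hour 19.
Chilling has to be done before conditioning (must start by hour 19, minus 1-hour gap → hour 18). That means finishing by hour 18, i.e. starting by 18 − 1 = hour 17.
Whirlpool has to be done before chilling (must start by hour 17). That means finishing by hour 17, i.e. starting by 17 − 2 = hour 15.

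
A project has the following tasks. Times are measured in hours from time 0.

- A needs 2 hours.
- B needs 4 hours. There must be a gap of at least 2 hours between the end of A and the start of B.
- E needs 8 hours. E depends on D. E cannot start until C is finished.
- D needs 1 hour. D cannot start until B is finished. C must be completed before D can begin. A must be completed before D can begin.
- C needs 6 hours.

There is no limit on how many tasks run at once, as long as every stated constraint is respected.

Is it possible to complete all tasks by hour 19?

C has no prerequisites, so it starts at hour 0 and finishes at hour 6.
Nothing blocks A, so it runs from hour 0 to hour 2.
B waits on A (finishes hour 2, plus 2-hour gap → hour 4), so it starts at hour 4 and finishes at 4 + 4 = hour 8.
D needs all of B (finishes hour 8); C (finishes hour 6); A (finishes hour 2). That puts its earliest start at hour 8; it finishes at 8 + 1 = hour 9.
E needs all of D (finishes hour 9); C (finishes hour 6). That puts its earliest start at hour 9; it finishes at 9 + 8 = hour 17.
Every task is finished by hour 17, which is no later than the deadline of 19, so the schedule is feasible.

Yes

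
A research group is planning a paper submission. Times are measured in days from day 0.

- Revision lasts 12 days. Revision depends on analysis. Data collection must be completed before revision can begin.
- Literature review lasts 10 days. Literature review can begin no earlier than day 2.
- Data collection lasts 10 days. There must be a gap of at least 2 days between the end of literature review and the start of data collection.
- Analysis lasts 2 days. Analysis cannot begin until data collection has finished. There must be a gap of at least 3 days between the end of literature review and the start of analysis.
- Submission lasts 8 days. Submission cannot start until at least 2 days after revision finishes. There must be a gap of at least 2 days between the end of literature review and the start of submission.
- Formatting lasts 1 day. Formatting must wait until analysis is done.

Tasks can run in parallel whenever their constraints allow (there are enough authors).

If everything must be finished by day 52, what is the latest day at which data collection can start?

18

Nothing follows submission; the deadline of day 52 is its only limit. It must start by 52 − 8 = day 44.
Revision has to be done before submission (must start by day 44, minus 2-day gap → day 42). That means finishing by day 42, i.e. starting by 42 − 12 = day 30.
Nothing follows formatting; the deadline of day 52 is its only limit. It must start by 52 − 1 = day 51.
Analysis feeds revision (must start by day 30); formatting (must start by day 51). Taking the minimum, analysis must finish by day 30 and start by 30 − 2 = day 28.
For data collection: analysis (must start by day 28); revision (must start by day 30). The most restrictive is day 28; with a 10-day duration, data collection must start by day 18.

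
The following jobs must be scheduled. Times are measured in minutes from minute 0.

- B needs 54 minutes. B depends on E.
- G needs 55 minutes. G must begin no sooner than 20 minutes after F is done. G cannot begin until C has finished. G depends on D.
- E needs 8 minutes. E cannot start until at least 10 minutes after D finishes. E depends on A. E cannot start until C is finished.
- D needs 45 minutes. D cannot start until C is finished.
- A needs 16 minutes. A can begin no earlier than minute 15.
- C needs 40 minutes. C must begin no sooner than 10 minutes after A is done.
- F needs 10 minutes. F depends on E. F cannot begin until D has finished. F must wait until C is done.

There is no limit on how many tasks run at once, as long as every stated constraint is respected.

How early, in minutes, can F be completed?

154

A cannot begin until its own release at minute 15. It runs from minute 15 to 15 + 16 = minute 31.
C cannot begin until A (finishes minute 31, plus 10-minute gap → minute 41). It runs from minute 41 to 41 + 40 = minute 81.
D waits on C (finishes minute 81), so it starts at minute 81 and finishes at 81 + 45 = minute 126.
For E: D (finishes minute 126, plus 10-minute gap → minute 136); A (finishes minute 31); C (finishes minute 81). Taking the maximum gives a start of minute 136, and it finishes at 136 + 8 = minute 144.
F needs all of E (finishes minute 144); D (finishes minute 126); C (finishes minute 81). That puts its earliest start at minute 144; it finishes at 144 + 10 = minute 154.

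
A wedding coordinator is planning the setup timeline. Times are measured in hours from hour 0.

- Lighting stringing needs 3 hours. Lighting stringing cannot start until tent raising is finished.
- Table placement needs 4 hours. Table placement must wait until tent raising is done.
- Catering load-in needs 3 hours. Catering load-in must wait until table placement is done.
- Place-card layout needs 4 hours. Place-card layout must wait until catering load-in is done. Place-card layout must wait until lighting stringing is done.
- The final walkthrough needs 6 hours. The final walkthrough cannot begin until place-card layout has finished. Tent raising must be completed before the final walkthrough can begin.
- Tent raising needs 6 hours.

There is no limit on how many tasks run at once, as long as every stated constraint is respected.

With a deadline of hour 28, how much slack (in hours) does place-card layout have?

Tent raising can start immediately at hour 0; it finishes at hour 6.
Lighting stringing waits on tent raising (finishes hour 6), so it starts at hour 6 and finishes at 6 + 3 = hour 9.
Table placement cannot begin until tent raising (finishes hour 6). It runs from hour 6 to 6 + 4 = hour 10.
Catering load-in cannot begin until table placement (finishes hour 10). It runs from hour 10 to 10 + 3 = hour 13.
Place-card layout needs all of catering load-in (finishes hour 13); lighting stringing (finishes hour 9). That puts its earliest start at hour 13; it finishes at 13 + 4 = hour 17.

Working backward from the deadline:
The final walkthrough has no dependents, so it just needs to finish by hour 28. Starting by 28 − 6 = hour 22 achieves that.
Place-card layout feeds into the final walkthrough (must start by hour 22); so place-card layout must finish by hour 22 and therefore start by hour 18.
So place-card layout can start as early as hour 13 and as late as hour 18, giving 18 − 13 = 5 hours of slack.

5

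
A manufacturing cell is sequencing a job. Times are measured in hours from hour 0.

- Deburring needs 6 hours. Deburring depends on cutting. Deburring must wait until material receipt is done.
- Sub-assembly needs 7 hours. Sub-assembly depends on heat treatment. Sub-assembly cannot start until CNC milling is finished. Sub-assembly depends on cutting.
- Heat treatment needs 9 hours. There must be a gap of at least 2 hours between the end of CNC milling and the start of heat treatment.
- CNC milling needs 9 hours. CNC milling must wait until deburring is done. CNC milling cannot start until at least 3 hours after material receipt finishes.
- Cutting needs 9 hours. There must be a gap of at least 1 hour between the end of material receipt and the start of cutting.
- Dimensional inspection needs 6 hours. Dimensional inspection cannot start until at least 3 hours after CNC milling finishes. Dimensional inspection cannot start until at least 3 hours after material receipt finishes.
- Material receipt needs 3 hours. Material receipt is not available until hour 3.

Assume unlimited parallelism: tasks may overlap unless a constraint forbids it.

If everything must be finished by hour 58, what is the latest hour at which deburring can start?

25

Sub-assembly must finish by hour 58; it takes 7 hours, so it must start by 58 − 7 = hour 51.
Heat treatment must finish before sub-assembly (must start by hour 51). With a 9-hour duration, heat treatment must start by 51 − 9 = hour 42.
Dimensional inspection has no dependents, so it just needs to finish by hour 58. Starting by 58 − 6 = hour 52 achieves that.
CNC milling must finish in time for heat treatment (must start by hour 42, minus 2-hour gap → hour 40); dimensional inspection (must start by hour 52, minus 3-hour gap → hour 49); sub-assembly (must start by hour 51). The tightest is hour 40, so CNC milling must start by 40 − 9 = hour 31.
Deburring must finish before CNC milling (must start by hour 31). With a 6-hour duration, deburring must start by 31 − 6 = hour 25.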